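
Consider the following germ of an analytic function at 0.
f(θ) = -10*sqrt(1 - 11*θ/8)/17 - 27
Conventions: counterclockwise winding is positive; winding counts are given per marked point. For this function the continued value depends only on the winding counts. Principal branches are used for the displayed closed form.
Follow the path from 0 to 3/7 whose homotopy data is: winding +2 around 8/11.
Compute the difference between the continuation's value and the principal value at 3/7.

The rational part is single-valued and drops out of the difference; each branch term changes only by its own monodromy.
(-10/17)*sqrt(1 - θ/(8/11)): winding +2 is even, the square root returns to the same sheet, contribution 0.
Summing the contributions at θ = 3/7 gives 0.

Continued minus principal equals 0.


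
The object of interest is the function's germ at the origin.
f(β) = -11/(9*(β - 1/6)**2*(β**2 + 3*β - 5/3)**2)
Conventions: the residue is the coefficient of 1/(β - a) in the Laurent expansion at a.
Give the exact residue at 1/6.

The residue is -380160/68921.

At the order-2 pole 1/6 set g(β) = (β - (1/6))^2*f(β) = -11/(9*(β**2 + 3*β - 5/3)**2).
Order-2 pole: residue = g'(a); g'(1/6) = -380160/68921, so the residue is -380160/68921.


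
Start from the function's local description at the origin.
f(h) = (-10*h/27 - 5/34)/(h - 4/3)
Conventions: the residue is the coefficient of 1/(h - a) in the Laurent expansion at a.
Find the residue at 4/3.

The residue is -1765/2754.

At the order-1 pole 4/3 set g(h) = (h - (4/3))*f(h) = -10*h/27 - 5/34.
Simple pole: residue = g(a) at a = 4/3, which is -1765/2754.


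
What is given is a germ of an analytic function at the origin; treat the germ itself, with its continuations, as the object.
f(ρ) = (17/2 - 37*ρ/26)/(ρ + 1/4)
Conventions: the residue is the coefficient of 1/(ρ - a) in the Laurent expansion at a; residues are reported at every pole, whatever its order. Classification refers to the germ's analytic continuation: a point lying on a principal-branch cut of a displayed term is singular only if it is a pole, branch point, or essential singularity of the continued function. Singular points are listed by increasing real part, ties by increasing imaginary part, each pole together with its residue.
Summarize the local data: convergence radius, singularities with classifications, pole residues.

Denominator factor (ρ + 1/4): pole of order 1 at -1/4, modulus 1/4.
The radius of convergence is the smallest modulus among the singular points: 1/4.
At the order-1 pole -1/4 set g(ρ) = (ρ - (-1/4))*f(ρ) = 17/2 - 37*ρ/26.
Simple pole: residue = g(a) at a = -1/4, which is 921/104.

Radius of convergence at 0: 1/4.
At -1/4: a pole of order 1; residue 921/104.


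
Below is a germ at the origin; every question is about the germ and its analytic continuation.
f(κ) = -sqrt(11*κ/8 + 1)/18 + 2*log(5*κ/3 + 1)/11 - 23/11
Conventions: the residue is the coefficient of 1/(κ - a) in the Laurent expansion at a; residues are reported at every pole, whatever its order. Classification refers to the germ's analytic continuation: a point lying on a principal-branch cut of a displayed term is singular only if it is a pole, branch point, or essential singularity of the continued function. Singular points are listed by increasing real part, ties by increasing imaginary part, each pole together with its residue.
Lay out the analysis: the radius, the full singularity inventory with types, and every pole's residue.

Radius of convergence at 0: 3/5.
At -8/11: an algebraic (square-root) branch point.
At -3/5: a logarithmic branch point.

Branch term (2/11)*log(1 - κ/(-3/5)): its argument vanishes at κ = -3/5, a logarithmic branch point, modulus 3/5.
Branch term (-1/18)*sqrt(1 - κ/(-8/11)): its argument vanishes at κ = -8/11, a square-root branch point, modulus 8/11.
The radius of convergence is the smallest modulus among the singular points: 3/5.
List the singular points by increasing real part (a conjugate pair: the negative imaginary part first).


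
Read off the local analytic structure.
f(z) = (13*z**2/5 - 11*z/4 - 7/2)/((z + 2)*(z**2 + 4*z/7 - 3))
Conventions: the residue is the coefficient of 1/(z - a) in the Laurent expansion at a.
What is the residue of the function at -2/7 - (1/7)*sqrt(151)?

The factor z**2 + 4*z/7 - 3 splits as (z - a)(z - a') with a = -2/7 - (1/7)*sqrt(151), a' = -2/7 + (1/7)*sqrt(151). At the order-1 pole a set g(z) = (z - a)*f(z) = [(13*z**2/5 - 11*z/4 - 7/2)/(z + 2)] / (z - a').
Simple pole: residue = g(a) at a = -2/7 - (1/7)*sqrt(151), which is 447/10 + (22049/6040)*sqrt(151).

The residue is 447/10 + (22049/6040)*sqrt(151).


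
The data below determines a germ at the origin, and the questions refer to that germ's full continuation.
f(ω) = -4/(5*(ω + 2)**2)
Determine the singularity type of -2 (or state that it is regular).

The denominator factor ω + 2 vanishes at -2 and appears to the power 2; the numerator there equals -4/5, nonzero, and no other factor vanishes.
Hence a pole whose order is the multiplicity, 2.

The point is a pole of order 2.


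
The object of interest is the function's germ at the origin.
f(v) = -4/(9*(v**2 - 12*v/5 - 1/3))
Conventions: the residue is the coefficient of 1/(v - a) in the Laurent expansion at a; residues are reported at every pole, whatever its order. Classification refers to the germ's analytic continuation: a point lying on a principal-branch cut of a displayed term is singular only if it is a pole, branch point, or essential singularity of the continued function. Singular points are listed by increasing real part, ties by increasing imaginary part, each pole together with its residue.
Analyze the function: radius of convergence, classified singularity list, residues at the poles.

Radius of convergence at 0: -6/5 + (1/15)*sqrt(399).
At 6/5 - (1/15)*sqrt(399): a pole of order 1; residue (10/1197)*sqrt(399).
At 6/5 + (1/15)*sqrt(399): a pole of order 1; residue -(10/1197)*sqrt(399).

Denominator factor (v**2 - 12*v/5 - 1/3): discriminant 532/75, real irrational roots 6/5 + (1/15)*sqrt(399) and 6/5 - (1/15)*sqrt(399); poles of order 1, moduli 6/5 + (1/15)*sqrt(399) and -6/5 + (1/15)*sqrt(399).
The radius of convergence is the smallest modulus among the singular points: -6/5 + (1/15)*sqrt(399).
The factor v**2 - 12*v/5 - 1/3 splits as (v - a)(v - a') with a = 6/5 - (1/15)*sqrt(399), a' = 6/5 + (1/15)*sqrt(399). At the order-1 pole a set g(v) = (v - a)*f(v) = [-4/9] / (v - a').
Simple pole: residue = g(a) at a = 6/5 - (1/15)*sqrt(399), which is (10/1197)*sqrt(399).
The factor v**2 - 12*v/5 - 1/3 splits as (v - a)(v - a') with a = 6/5 + (1/15)*sqrt(399), a' = 6/5 - (1/15)*sqrt(399). At the order-1 pole a set g(v) = (v - a)*f(v) = [-4/9] / (v - a').
Simple pole: residue = g(a) at a = 6/5 + (1/15)*sqrt(399), which is -(10/1197)*sqrt(399).
List the singular points by increasing real part (a conjugate pair: the negative imaginary part first).


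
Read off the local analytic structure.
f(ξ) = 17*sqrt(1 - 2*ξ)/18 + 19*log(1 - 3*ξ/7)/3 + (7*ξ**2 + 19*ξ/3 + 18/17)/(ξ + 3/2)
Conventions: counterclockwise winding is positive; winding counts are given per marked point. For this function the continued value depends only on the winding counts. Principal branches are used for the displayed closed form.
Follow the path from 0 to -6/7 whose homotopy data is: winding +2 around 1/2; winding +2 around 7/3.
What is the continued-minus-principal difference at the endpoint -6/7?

The rational part is single-valued and drops out of the difference; each branch term changes only by its own monodromy.
(19/3)*log(1 - ξ/(7/3)): each positive loop around 7/3 adds 2*pi*i to the log, so winding +2 contributes (19/3)*(2)*2*pi*i = (76/3)*pi*i.
(17/18)*sqrt(1 - ξ/(1/2)): winding +2 is even, the square root returns to the same sheet, contribution 0.
Summing the contributions at ξ = -6/7 gives (76/3)*pi*i.

Continued minus principal equals (76/3)*pi*i.


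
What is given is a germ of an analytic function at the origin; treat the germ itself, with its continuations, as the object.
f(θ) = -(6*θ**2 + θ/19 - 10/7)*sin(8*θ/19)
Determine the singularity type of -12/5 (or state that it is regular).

There is no denominator, hence no pole anywhere.
The factor -sin(8*θ/19) is entire.
So the germ continues analytically to -12/5.

The point is a regular point.


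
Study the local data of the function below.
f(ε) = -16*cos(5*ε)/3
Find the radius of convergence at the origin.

The radius of convergence is infinite.

The factor cos(5*ε) is entire and contributes no finite singular point.
The polynomial part has no poles.
No finite singular points: the Taylor series at 0 converges everywhere.


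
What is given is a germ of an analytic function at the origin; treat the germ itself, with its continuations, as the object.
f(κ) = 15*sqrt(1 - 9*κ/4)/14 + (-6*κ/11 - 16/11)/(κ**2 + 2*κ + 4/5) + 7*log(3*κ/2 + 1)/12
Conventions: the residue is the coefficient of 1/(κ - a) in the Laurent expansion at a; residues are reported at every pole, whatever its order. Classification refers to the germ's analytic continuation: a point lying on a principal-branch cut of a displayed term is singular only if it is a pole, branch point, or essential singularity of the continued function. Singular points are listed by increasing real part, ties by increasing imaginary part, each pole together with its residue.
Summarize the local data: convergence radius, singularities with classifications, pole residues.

Radius of convergence at 0: 4/9.
At -1 - (1/5)*sqrt(5): a pole of order 1; residue -3/11 + (5/11)*sqrt(5).
At -2/3: a logarithmic branch point.
At -1 + (1/5)*sqrt(5): a pole of order 1; residue -3/11 - (5/11)*sqrt(5).
At 4/9: an algebraic (square-root) branch point.

Denominator factor (κ**2 + 2*κ + 4/5): discriminant 4/5, real irrational roots -1 + (1/5)*sqrt(5) and -1 - (1/5)*sqrt(5); poles of order 1, moduli 1 - (1/5)*sqrt(5) and 1 + (1/5)*sqrt(5).
Branch term (7/12)*log(1 - κ/(-2/3)): its argument vanishes at κ = -2/3, a logarithmic branch point, modulus 2/3.
Branch term (15/14)*sqrt(1 - κ/(4/9)): its argument vanishes at κ = 4/9, a square-root branch point, modulus 4/9.
The radius of convergence is the smallest modulus among the singular points: 4/9.
The branch terms are analytic at -1 - (1/5)*sqrt(5) and contribute nothing to the residue; only the rational part matters.
The factor κ**2 + 2*κ + 4/5 splits as (κ - a)(κ - a') with a = -1 - (1/5)*sqrt(5), a' = -1 + (1/5)*sqrt(5). At the order-1 pole a set g(κ) = (κ - a)*(rational part) = [-6*κ/11 - 16/11] / (κ - a').
Simple pole: residue = g(a) at a = -1 - (1/5)*sqrt(5), which is -3/11 + (5/11)*sqrt(5).
The branch terms are analytic at -1 + (1/5)*sqrt(5) and contribute nothing to the residue; only the rational part matters.
The factor κ**2 + 2*κ + 4/5 splits as (κ - a)(κ - a') with a = -1 + (1/5)*sqrt(5), a' = -1 - (1/5)*sqrt(5). At the order-1 pole a set g(κ) = (κ - a)*(rational part) = [-6*κ/11 - 16/11] / (κ - a').
Simple pole: residue = g(a) at a = -1 + (1/5)*sqrt(5), which is -3/11 - (5/11)*sqrt(5).
List the singular points by increasing real part (a conjugate pair: the negative imaginary part first).


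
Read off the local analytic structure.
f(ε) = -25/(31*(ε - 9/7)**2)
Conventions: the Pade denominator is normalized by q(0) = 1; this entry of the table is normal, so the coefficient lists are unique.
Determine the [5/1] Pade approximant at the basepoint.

Taylor coefficients needed (expand at 0): a_0 = -1225/2511, a_1 = -17150/22599, a_2 = -60025/67797, a_3 = -1680700/1830519, a_4 = -14706125/16474671, a_5 = -41177150/49424013, a_6 = -1008840175/1334448351.
Write the denominator as Q(ε) = 1 + q1*ε. Requiring Q*f - P = O(ε^7) with deg P <= 5 kills the coefficients of ε^6..ε^6 in Q*f:
  ε^6: a_6 + q1*a_5 = 0, i.e. -1008840175/1334448351 + (-41177150/49424013)*q1 = 0.
Solving this linear system: q1 = -49/54.
The numerator is Q*f truncated at degree 5: P0 = a_0 = -1225/2511; P1 = a_1 + q1*a_0 = -42875/135594; P2 = a_2 + q1*a_1 = -120050/610173; P3 = a_3 + q1*a_2 = -420175/3661038; P4 = a_4 + q1*a_3 = -2941225/49424013; P5 = a_5 + q1*a_4 = -20588575/889632234.

The Pade approximant has numerator coefficients [-1225/2511, -42875/135594, -120050/610173, -420175/3661038, -2941225/49424013, -20588575/889632234]; denominator coefficients [1, -49/54].


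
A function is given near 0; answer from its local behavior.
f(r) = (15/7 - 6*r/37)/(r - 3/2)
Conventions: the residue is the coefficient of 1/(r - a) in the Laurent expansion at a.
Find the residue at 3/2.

At the order-1 pole 3/2 set g(r) = (r - (3/2))*f(r) = 15/7 - 6*r/37.
Simple pole: residue = g(a) at a = 3/2, which is 492/259.

The residue is 492/259.


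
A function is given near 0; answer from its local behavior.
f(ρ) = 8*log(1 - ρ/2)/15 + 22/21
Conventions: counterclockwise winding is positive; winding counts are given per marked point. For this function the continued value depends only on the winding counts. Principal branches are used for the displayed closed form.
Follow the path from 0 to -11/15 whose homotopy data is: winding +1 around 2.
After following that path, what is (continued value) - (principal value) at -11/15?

Continued minus principal equals (16/15)*pi*i.

The rational part is single-valued and drops out of the difference; each branch term changes only by its own monodromy.
(8/15)*log(1 - ρ/(2)): each positive loop around 2 adds 2*pi*i to the log, so winding +1 contributes (8/15)*(1)*2*pi*i = (16/15)*pi*i.
Summing the contributions at ρ = -11/15 gives (16/15)*pi*i.


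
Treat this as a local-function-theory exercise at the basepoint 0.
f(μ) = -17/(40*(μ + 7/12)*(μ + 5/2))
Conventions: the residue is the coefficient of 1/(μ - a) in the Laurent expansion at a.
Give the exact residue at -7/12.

The residue is -51/230.

At the order-1 pole -7/12 set g(μ) = (μ - (-7/12))*f(μ) = -17/(40*(μ + 5/2)).
Simple pole: residue = g(a) at a = -7/12, which is -51/230.


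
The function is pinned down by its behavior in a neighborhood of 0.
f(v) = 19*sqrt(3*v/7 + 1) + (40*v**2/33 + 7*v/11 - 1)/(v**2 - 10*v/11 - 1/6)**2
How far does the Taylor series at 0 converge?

The radius of convergence is -5/11 + (1/66)*sqrt(1626).

Denominator factor (v**2 - 10*v/11 - 1/6)^2: discriminant 542/363, real irrational roots 5/11 + (1/66)*sqrt(1626) and 5/11 - (1/66)*sqrt(1626); poles of order 2, moduli 5/11 + (1/66)*sqrt(1626) and -5/11 + (1/66)*sqrt(1626).
Branch term (19)*sqrt(1 - v/(-7/3)): its argument vanishes at v = -7/3, a square-root branch point, modulus 7/3.
The radius of convergence is the smallest modulus among the singular points: -5/11 + (1/66)*sqrt(1626).


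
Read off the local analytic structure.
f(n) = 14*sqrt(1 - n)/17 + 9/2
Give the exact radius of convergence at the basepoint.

Branch term (14/17)*sqrt(1 - n/(1)): its argument vanishes at n = 1, a square-root branch point, modulus 1.
The radius of convergence is the smallest modulus among the singular points: 1.

The radius of convergence is 1.


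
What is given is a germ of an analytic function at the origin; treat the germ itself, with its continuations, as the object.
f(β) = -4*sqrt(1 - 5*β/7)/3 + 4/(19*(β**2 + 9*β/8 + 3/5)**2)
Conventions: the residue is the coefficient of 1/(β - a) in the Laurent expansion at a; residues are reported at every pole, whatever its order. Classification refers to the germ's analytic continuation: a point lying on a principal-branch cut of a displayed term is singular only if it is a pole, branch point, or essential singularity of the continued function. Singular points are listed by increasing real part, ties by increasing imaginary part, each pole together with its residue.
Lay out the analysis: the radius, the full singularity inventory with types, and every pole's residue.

Radius of convergence at 0: (1/5)*sqrt(15).
At (-9/16) - ((11/80)*sqrt(15))*i: a pole of order 2; residue ((20480/227601)*sqrt(15))*i.
At (-9/16) + ((11/80)*sqrt(15))*i: a pole of order 2; residue -((20480/227601)*sqrt(15))*i.
At 7/5: an algebraic (square-root) branch point.

Denominator factor (β**2 + 9*β/8 + 3/5)^2: discriminant -363/320, complex-conjugate roots (-9/16) + ((11/80)*sqrt(15))*i and (-9/16) - ((11/80)*sqrt(15))*i; poles of order 2, moduli (1/5)*sqrt(15) and (1/5)*sqrt(15).
Branch term (-4/3)*sqrt(1 - β/(7/5)): its argument vanishes at β = 7/5, a square-root branch point, modulus 7/5.
The radius of convergence is the smallest modulus among the singular points: (1/5)*sqrt(15).
The branch term is analytic at (-9/16) - ((11/80)*sqrt(15))*i and contributes nothing to the residue; only the rational part matters.
The factor β**2 + 9*β/8 + 3/5 splits as (β - a)(β - a') with a = (-9/16) - ((11/80)*sqrt(15))*i, a' = (-9/16) + ((11/80)*sqrt(15))*i. At the order-2 pole a set g(β) = (β - a)^2*(rational part) = [4/19] / (β - a')^2.
Order-2 pole: residue = g'(a); g'((-9/16) - ((11/80)*sqrt(15))*i) = ((20480/227601)*sqrt(15))*i, so the residue is ((20480/227601)*sqrt(15))*i.
The branch term is analytic at (-9/16) + ((11/80)*sqrt(15))*i and contributes nothing to the residue; only the rational part matters.
The factor β**2 + 9*β/8 + 3/5 splits as (β - a)(β - a') with a = (-9/16) + ((11/80)*sqrt(15))*i, a' = (-9/16) - ((11/80)*sqrt(15))*i. At the order-2 pole a set g(β) = (β - a)^2*(rational part) = [4/19] / (β - a')^2.
Order-2 pole: residue = g'(a); g'((-9/16) + ((11/80)*sqrt(15))*i) = -((20480/227601)*sqrt(15))*i, so the residue is -((20480/227601)*sqrt(15))*i.
List the singular points by increasing real part (a conjugate pair: the negative imaginary part first).


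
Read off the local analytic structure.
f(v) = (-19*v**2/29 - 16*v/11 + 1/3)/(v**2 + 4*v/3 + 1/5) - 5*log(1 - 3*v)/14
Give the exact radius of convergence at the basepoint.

Denominator factor (v**2 + 4*v/3 + 1/5): discriminant 44/45, real irrational roots -2/3 + (1/15)*sqrt(55) and -2/3 - (1/15)*sqrt(55); poles of order 1, moduli 2/3 - (1/15)*sqrt(55) and 2/3 + (1/15)*sqrt(55).
Branch term (-5/14)*log(1 - v/(1/3)): its argument vanishes at v = 1/3, a logarithmic branch point, modulus 1/3.
The radius of convergence is the smallest modulus among the singular points: 2/3 - (1/15)*sqrt(55).

The radius of convergence is 2/3 - (1/15)*sqrt(55).


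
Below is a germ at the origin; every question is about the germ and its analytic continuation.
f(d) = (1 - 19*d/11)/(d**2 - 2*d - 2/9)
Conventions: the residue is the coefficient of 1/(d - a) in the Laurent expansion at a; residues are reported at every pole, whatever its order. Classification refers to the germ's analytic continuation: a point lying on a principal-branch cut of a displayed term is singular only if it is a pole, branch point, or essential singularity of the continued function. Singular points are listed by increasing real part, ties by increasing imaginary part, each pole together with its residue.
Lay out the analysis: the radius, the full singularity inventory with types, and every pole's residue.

Radius of convergence at 0: -1 + (1/3)*sqrt(11).
At 1 - (1/3)*sqrt(11): a pole of order 1; residue -19/22 + (12/121)*sqrt(11).
At 1 + (1/3)*sqrt(11): a pole of order 1; residue -19/22 - (12/121)*sqrt(11).

Denominator factor (d**2 - 2*d - 2/9): discriminant 44/9, real irrational roots 1 + (1/3)*sqrt(11) and 1 - (1/3)*sqrt(11); poles of order 1, moduli 1 + (1/3)*sqrt(11) and -1 + (1/3)*sqrt(11).
The radius of convergence is the smallest modulus among the singular points: -1 + (1/3)*sqrt(11).
The factor d**2 - 2*d - 2/9 splits as (d - a)(d - a') with a = 1 - (1/3)*sqrt(11), a' = 1 + (1/3)*sqrt(11). At the order-1 pole a set g(d) = (d - a)*f(d) = [1 - 19*d/11] / (d - a').
Simple pole: residue = g(a) at a = 1 - (1/3)*sqrt(11), which is -19/22 + (12/121)*sqrt(11).
The factor d**2 - 2*d - 2/9 splits as (d - a)(d - a') with a = 1 + (1/3)*sqrt(11), a' = 1 - (1/3)*sqrt(11). At the order-1 pole a set g(d) = (d - a)*f(d) = [1 - 19*d/11] / (d - a').
Simple pole: residue = g(a) at a = 1 + (1/3)*sqrt(11), which is -19/22 - (12/121)*sqrt(11).
List the singular points by increasing real part (a conjugate pair: the negative imaginary part first).


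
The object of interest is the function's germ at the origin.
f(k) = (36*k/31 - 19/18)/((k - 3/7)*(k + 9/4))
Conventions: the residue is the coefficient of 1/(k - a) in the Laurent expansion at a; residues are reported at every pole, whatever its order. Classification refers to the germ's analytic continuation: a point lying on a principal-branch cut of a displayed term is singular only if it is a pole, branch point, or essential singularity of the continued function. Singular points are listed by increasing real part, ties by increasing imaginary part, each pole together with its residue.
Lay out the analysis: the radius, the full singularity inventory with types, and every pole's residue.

Denominator factor (k - 3/7): pole of order 1 at 3/7, modulus 3/7.
Denominator factor (k + 9/4): pole of order 1 at -9/4, modulus 9/4.
The radius of convergence is the smallest modulus among the singular points: 3/7.
At the order-1 pole -9/4 set g(k) = (k - (-9/4))*f(k) = (36*k/31 - 19/18)/(k - 3/7).
Simple pole: residue = g(a) at a = -9/4, which is 28658/20925.
At the order-1 pole 3/7 set g(k) = (k - (3/7))*f(k) = (36*k/31 - 19/18)/(k + 9/4).
Simple pole: residue = g(a) at a = 3/7, which is -4358/20925.
List the singular points by increasing real part (a conjugate pair: the negative imaginary part first).

Radius of convergence at 0: 3/7.
At -9/4: a pole of order 1; residue 28658/20925.
At 3/7: a pole of order 1; residue -4358/20925.


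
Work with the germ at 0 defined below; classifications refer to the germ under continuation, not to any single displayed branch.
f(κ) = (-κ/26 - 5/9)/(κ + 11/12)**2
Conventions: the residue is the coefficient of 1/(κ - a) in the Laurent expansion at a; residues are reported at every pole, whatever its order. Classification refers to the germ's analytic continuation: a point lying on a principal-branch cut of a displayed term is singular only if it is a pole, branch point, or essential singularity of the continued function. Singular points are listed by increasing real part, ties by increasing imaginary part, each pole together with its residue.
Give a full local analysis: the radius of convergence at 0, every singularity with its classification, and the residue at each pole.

Denominator factor (κ + 11/12)^2: pole of order 2 at -11/12, modulus 11/12.
The radius of convergence is the smallest modulus among the singular points: 11/12.
At the order-2 pole -11/12 set g(κ) = (κ - (-11/12))^2*f(κ) = -κ/26 - 5/9.
Order-2 pole: residue = g'(a); g'(-11/12) = -1/26, so the residue is -1/26.

Radius of convergence at 0: 11/12.
At -11/12: a pole of order 2; residue -1/26.


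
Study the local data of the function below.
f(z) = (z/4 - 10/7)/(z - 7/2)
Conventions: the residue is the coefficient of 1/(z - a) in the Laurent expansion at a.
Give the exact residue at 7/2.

The residue is -31/56.

At the order-1 pole 7/2 set g(z) = (z - (7/2))*f(z) = z/4 - 10/7.
Simple pole: residue = g(a) at a = 7/2, which is -31/56.


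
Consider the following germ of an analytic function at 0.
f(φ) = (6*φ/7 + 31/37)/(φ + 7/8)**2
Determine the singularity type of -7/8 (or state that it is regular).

The point is a pole of order 2.

The denominator factor φ + 7/8 vanishes at -7/8 and appears to the power 2; the numerator there equals 13/148, nonzero, and no other factor vanishes.
Hence a pole whose order is the multiplicity, 2.


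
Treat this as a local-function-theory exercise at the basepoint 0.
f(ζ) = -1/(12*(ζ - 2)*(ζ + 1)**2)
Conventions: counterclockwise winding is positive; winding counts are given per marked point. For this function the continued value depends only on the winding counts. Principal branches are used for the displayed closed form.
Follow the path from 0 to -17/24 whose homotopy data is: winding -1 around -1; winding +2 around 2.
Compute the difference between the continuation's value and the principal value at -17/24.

The function is rational, hence single-valued: continuing it around any pole returns the same value, so the difference is 0.

Continued minus principal equals 0.


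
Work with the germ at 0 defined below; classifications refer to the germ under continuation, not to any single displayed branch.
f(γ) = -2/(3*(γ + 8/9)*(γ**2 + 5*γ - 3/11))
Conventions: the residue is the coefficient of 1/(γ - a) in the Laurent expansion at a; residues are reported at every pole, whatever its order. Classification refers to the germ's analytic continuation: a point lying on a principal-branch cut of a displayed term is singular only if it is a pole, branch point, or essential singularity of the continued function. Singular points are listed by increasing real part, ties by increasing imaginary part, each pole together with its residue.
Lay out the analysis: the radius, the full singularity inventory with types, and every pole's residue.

Radius of convergence at 0: -5/2 + (1/22)*sqrt(3157).
At -5/2 - (1/22)*sqrt(3157): a pole of order 1; residue -297/3499 + (957/1004213)*sqrt(3157).
At -8/9: a pole of order 1; residue 594/3499.
At -5/2 + (1/22)*sqrt(3157): a pole of order 1; residue -297/3499 - (957/1004213)*sqrt(3157).

Denominator factor (γ + 8/9): pole of order 1 at -8/9, modulus 8/9.
Denominator factor (γ**2 + 5*γ - 3/11): discriminant 287/11, real irrational roots -5/2 + (1/22)*sqrt(3157) and -5/2 - (1/22)*sqrt(3157); poles of order 1, moduli -5/2 + (1/22)*sqrt(3157) and 5/2 + (1/22)*sqrt(3157).
The radius of convergence is the smallest modulus among the singular points: -5/2 + (1/22)*sqrt(3157).
The factor γ**2 + 5*γ - 3/11 splits as (γ - a)(γ - a') with a = -5/2 - (1/22)*sqrt(3157), a' = -5/2 + (1/22)*sqrt(3157). At the order-1 pole a set g(γ) = (γ - a)*f(γ) = [-2/(3*(γ + 8/9))] / (γ - a').
Simple pole: residue = g(a) at a = -5/2 - (1/22)*sqrt(3157), which is -297/3499 + (957/1004213)*sqrt(3157).
At the order-1 pole -8/9 set g(γ) = (γ - (-8/9))*f(γ) = -2/(3*(γ**2 + 5*γ - 3/11)).
Simple pole: residue = g(a) at a = -8/9, which is 594/3499.
The factor γ**2 + 5*γ - 3/11 splits as (γ - a)(γ - a') with a = -5/2 + (1/22)*sqrt(3157), a' = -5/2 - (1/22)*sqrt(3157). At the order-1 pole a set g(γ) = (γ - a)*f(γ) = [-2/(3*(γ + 8/9))] / (γ - a').
Simple pole: residue = g(a) at a = -5/2 + (1/22)*sqrt(3157), which is -297/3499 - (957/1004213)*sqrt(3157).
List the singular points by increasing real part (a conjugate pair: the negative imaginary part first).


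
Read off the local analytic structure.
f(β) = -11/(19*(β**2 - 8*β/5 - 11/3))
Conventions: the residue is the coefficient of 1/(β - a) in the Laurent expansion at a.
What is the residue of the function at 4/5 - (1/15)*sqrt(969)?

The factor β**2 - 8*β/5 - 11/3 splits as (β - a)(β - a') with a = 4/5 - (1/15)*sqrt(969), a' = 4/5 + (1/15)*sqrt(969). At the order-1 pole a set g(β) = (β - a)*f(β) = [-11/19] / (β - a').
Simple pole: residue = g(a) at a = 4/5 - (1/15)*sqrt(969), which is (55/12274)*sqrt(969).

The residue is (55/12274)*sqrt(969).


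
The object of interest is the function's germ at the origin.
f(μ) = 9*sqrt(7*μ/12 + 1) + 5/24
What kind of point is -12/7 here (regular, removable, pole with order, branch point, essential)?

The point is an algebraic (square-root) branch point.

The term (9)*sqrt(1 - μ/(-12/7)) has argument 1 - -12/7/(-12/7) = 0 at -12/7: a square-root (algebraic, two-sheeted) branch point; the remaining terms are analytic or single-valued there.


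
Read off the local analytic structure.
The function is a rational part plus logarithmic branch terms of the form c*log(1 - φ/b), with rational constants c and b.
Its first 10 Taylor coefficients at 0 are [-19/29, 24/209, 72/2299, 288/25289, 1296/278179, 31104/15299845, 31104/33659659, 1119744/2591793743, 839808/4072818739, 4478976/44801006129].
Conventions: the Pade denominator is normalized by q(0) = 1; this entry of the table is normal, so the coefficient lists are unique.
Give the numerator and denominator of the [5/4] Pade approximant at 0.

The Pade approximant has numerator coefficients [-19/29, 16528/18183, -28852/66671, 415824/5133667, -270552/56470337, 1728/107098915]; denominator coefficients [1, -40/33, 60/121, -720/9317, 360/102487].

Taylor coefficients needed (read off): a_0 = -19/29, a_1 = 24/209, a_2 = 72/2299, a_3 = 288/25289, a_4 = 1296/278179, a_5 = 31104/15299845, a_6 = 31104/33659659, a_7 = 1119744/2591793743, a_8 = 839808/4072818739, a_9 = 4478976/44801006129.
Write the denominator as Q(φ) = 1 + q1*φ + q2*φ^2 + q3*φ^3 + q4*φ^4. Requiring Q*f - P = O(φ^10) with deg P <= 5 kills the coefficients of φ^6..φ^9 in Q*f:
  φ^6: a_6 + q1*a_5 + q2*a_4 + q3*a_3 + q4*a_2 = 0, i.e. 31104/33659659 + (31104/15299845)*q1 + (1296/278179)*q2 + (288/25289)*q3 + (72/2299)*q4 = 0.
  φ^7: a_7 + q1*a_6 + q2*a_5 + q3*a_4 + q4*a_3 = 0, i.e. 1119744/2591793743 + (31104/33659659)*q1 + (31104/15299845)*q2 + (1296/278179)*q3 + (288/25289)*q4 = 0.
  φ^8: a_8 + q1*a_7 + q2*a_6 + q3*a_5 + q4*a_4 = 0, i.e. 839808/4072818739 + (1119744/2591793743)*q1 + (31104/33659659)*q2 + (31104/15299845)*q3 + (1296/278179)*q4 = 0.
  φ^9: a_9 + q1*a_8 + q2*a_7 + q3*a_6 + q4*a_5 = 0, i.e. 4478976/44801006129 + (839808/4072818739)*q1 + (1119744/2591793743)*q2 + (31104/33659659)*q3 + (31104/15299845)*q4 = 0.
Solving this linear system: q1 = -40/33, q2 = 60/121, q3 = -720/9317, q4 = 360/102487.
The numerator is Q*f truncated at degree 5: P0 = a_0 = -19/29; P1 = a_1 + q1*a_0 = 16528/18183; P2 = a_2 + q1*a_1 + q2*a_0 = -28852/66671; P3 = a_3 + q1*a_2 + q2*a_1 + q3*a_0 = 415824/5133667; P4 = a_4 + q1*a_3 + q2*a_2 + q3*a_1 + q4*a_0 = -270552/56470337; P5 = a_5 + q1*a_4 + q2*a_3 + q3*a_2 + q4*a_1 = 1728/107098915.


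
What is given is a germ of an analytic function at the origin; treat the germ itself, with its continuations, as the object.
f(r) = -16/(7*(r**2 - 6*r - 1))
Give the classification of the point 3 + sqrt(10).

The point is a pole of order 1.

The denominator factor r**2 - 6*r - 1 vanishes at 3 + sqrt(10) and appears to the power 1; the numerator there equals -16/7, nonzero, and no other factor vanishes.
Hence a pole whose order is the multiplicity, 1.


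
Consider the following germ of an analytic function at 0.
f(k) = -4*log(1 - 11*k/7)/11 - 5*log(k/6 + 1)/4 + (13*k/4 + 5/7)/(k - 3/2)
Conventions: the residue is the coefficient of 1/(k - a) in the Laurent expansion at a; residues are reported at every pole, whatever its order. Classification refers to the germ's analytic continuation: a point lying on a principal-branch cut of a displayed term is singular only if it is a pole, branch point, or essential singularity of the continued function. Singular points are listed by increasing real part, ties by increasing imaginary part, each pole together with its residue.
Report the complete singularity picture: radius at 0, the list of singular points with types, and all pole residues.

Radius of convergence at 0: 7/11.
At -6: a logarithmic branch point.
At 7/11: a logarithmic branch point.
At 3/2: a pole of order 1; residue 313/56.

Denominator factor (k - 3/2): pole of order 1 at 3/2, modulus 3/2.
Branch term (-5/4)*log(1 - k/(-6)): its argument vanishes at k = -6, a logarithmic branch point, modulus 6.
Branch term (-4/11)*log(1 - k/(7/11)): its argument vanishes at k = 7/11, a logarithmic branch point, modulus 7/11.
The radius of convergence is the smallest modulus among the singular points: 7/11.
The branch terms are analytic at 3/2 and contribute nothing to the residue; only the rational part matters.
At the order-1 pole 3/2 set g(k) = (k - (3/2))*(rational part) = 13*k/4 + 5/7.
Simple pole: residue = g(a) at a = 3/2, which is 313/56.
List the singular points by increasing real part (a conjugate pair: the negative imaginary part first).


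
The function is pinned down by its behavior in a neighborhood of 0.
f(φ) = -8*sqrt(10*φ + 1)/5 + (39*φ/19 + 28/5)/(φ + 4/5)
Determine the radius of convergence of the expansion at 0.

The radius of convergence is 1/10.

Denominator factor (φ + 4/5): pole of order 1 at -4/5, modulus 4/5.
Branch term (-8/5)*sqrt(1 - φ/(-1/10)): its argument vanishes at φ = -1/10, a square-root branch point, modulus 1/10.
The radius of convergence is the smallest modulus among the singular points: 1/10.


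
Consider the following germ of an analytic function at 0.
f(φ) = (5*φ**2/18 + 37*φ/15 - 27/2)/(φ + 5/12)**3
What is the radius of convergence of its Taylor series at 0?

Denominator factor (φ + 5/12)^3: pole of order 3 at -5/12, modulus 5/12.
The radius of convergence is the smallest modulus among the singular points: 5/12.

The radius of convergence is 5/12.


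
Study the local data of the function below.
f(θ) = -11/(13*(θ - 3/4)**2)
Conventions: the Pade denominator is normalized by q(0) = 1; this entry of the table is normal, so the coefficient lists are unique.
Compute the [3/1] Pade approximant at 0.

The Pade approximant has numerator coefficients [-176/117, -176/117, -1408/1053, -2816/3159]; denominator coefficients [1, -5/3].

Taylor coefficients needed (expand at 0): a_0 = -176/117, a_1 = -1408/351, a_2 = -2816/351, a_3 = -45056/3159, a_4 = -225280/9477.
Write the denominator as Q(θ) = 1 + q1*θ. Requiring Q*f - P = O(θ^5) with deg P <= 3 kills the coefficients of θ^4..θ^4 in Q*f:
  θ^4: a_4 + q1*a_3 = 0, i.e. -225280/9477 + (-45056/3159)*q1 = 0.
Solving this linear system: q1 = -5/3.
The numerator is Q*f truncated at degree 3: P0 = a_0 = -176/117; P1 = a_1 + q1*a_0 = -176/117; P2 = a_2 + q1*a_1 = -1408/1053; P3 = a_3 + q1*a_2 = -2816/3159.


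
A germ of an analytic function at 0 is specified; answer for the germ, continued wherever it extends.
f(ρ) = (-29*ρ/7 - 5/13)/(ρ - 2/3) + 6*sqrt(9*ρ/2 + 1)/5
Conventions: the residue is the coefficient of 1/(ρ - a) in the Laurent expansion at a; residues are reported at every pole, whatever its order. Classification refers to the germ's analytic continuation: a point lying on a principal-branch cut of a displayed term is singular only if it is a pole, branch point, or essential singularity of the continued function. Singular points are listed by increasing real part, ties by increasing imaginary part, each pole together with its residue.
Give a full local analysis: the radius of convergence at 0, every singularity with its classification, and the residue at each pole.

Denominator factor (ρ - 2/3): pole of order 1 at 2/3, modulus 2/3.
Branch term (6/5)*sqrt(1 - ρ/(-2/9)): its argument vanishes at ρ = -2/9, a square-root branch point, modulus 2/9.
The radius of convergence is the smallest modulus among the singular points: 2/9.
The branch term is analytic at 2/3 and contributes nothing to the residue; only the rational part matters.
At the order-1 pole 2/3 set g(ρ) = (ρ - (2/3))*(rational part) = -29*ρ/7 - 5/13.
Simple pole: residue = g(a) at a = 2/3, which is -859/273.
List the singular points by increasing real part (a conjugate pair: the negative imaginary part first).

Radius of convergence at 0: 2/9.
At -2/9: an algebraic (square-root) branch point.
At 2/3: a pole of order 1; residue -859/273.


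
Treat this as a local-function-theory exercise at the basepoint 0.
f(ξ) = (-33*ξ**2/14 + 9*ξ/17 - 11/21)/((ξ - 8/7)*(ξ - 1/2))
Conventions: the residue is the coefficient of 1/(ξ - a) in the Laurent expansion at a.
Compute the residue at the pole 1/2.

At the order-1 pole 1/2 set g(ξ) = (ξ - (1/2))*f(ξ) = (-33*ξ**2/14 + 9*ξ/17 - 11/21)/(ξ - 8/7).
Simple pole: residue = g(a) at a = 1/2, which is 2423/1836.

The residue is 2423/1836.


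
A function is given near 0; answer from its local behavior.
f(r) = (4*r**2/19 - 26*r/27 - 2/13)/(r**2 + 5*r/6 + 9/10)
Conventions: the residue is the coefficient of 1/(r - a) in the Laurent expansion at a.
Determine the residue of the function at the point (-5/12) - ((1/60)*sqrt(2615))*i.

The residue is (-292/513) + ((26212/17439435)*sqrt(2615))*i.

The factor r**2 + 5*r/6 + 9/10 splits as (r - a)(r - a') with a = (-5/12) - ((1/60)*sqrt(2615))*i, a' = (-5/12) + ((1/60)*sqrt(2615))*i. At the order-1 pole a set g(r) = (r - a)*f(r) = [4*r**2/19 - 26*r/27 - 2/13] / (r - a').
Simple pole: residue = g(a) at a = (-5/12) - ((1/60)*sqrt(2615))*i, which is (-292/513) + ((26212/17439435)*sqrt(2615))*i.


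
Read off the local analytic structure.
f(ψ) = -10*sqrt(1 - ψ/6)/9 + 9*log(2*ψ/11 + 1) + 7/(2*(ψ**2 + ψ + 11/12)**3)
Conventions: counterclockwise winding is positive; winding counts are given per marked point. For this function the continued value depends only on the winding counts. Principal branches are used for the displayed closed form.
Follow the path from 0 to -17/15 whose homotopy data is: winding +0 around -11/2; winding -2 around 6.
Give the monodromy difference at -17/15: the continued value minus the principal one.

Continued minus principal equals 0.

The rational part is single-valued and drops out of the difference; each branch term changes only by its own monodromy.
(9)*log(1 - ψ/(-11/2)): winding 0 around -11/2, so this term returns to its principal value, contribution 0.
(-10/9)*sqrt(1 - ψ/(6)): winding -2 is even, the square root returns to the same sheet, contribution 0.
Summing the contributions at ψ = -17/15 gives 0.


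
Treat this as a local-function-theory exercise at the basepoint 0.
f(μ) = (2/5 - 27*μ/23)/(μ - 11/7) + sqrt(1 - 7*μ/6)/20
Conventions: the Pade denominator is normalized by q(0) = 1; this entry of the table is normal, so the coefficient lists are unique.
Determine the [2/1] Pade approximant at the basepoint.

Taylor coefficients needed (expand at 0): a_0 = -9/44, a_1 = 371287/667920, a_2 = 64148987/176330880, a_3 = 5399015167/23275676160.
Write the denominator as Q(μ) = 1 + q1*μ. Requiring Q*f - P = O(μ^4) with deg P <= 2 kills the coefficients of μ^3..μ^3 in Q*f:
  μ^3: a_3 + q1*a_2 = 0, i.e. 5399015167/23275676160 + (64148987/176330880)*q1 = 0.
Solving this linear system: q1 = -110183983/172809516.
The numerator is Q*f truncated at degree 2: P0 = a_0 = -9/44; P1 = a_1 + q1*a_0 = 2479816633/3613289880; P2 = a_2 + q1*a_1 = 776758633/82948567680.

The Pade approximant has numerator coefficients [-9/44, 2479816633/3613289880, 776758633/82948567680]; denominator coefficients [1, -110183983/172809516].


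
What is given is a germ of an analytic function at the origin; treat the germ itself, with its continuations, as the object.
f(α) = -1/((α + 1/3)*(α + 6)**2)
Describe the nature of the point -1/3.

The denominator factor α + 1/3 vanishes at -1/3 and appears to the power 1; the numerator there equals -1, nonzero, and no other factor vanishes.
Hence a pole whose order is the multiplicity, 1.

The point is a pole of order 1.


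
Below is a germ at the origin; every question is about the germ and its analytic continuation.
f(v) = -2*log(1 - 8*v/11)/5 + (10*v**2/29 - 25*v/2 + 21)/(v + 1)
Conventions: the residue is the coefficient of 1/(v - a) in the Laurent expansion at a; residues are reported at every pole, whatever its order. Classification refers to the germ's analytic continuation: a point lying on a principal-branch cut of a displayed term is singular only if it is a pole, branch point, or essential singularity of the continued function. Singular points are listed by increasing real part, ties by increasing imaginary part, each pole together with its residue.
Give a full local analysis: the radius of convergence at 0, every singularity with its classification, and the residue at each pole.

Denominator factor (v + 1): pole of order 1 at -1, modulus 1.
Branch term (-2/5)*log(1 - v/(11/8)): its argument vanishes at v = 11/8, a logarithmic branch point, modulus 11/8.
The radius of convergence is the smallest modulus among the singular points: 1.
The branch term is analytic at -1 and contributes nothing to the residue; only the rational part matters.
At the order-1 pole -1 set g(v) = (v - (-1))*(rational part) = 10*v**2/29 - 25*v/2 + 21.
Simple pole: residue = g(a) at a = -1, which is 1963/58.
List the singular points by increasing real part (a conjugate pair: the negative imaginary part first).

Radius of convergence at 0: 1.
At -1: a pole of order 1; residue 1963/58.
At 11/8: a logarithmic branch point.


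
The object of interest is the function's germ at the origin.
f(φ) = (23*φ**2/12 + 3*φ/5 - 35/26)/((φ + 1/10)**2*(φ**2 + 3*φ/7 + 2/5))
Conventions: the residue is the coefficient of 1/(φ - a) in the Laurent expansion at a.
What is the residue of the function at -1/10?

The residue is 7578515/2575911.

At the order-2 pole -1/10 set g(φ) = (φ - (-1/10))^2*f(φ) = (23*φ**2/12 + 3*φ/5 - 35/26)/(φ**2 + 3*φ/7 + 2/5).
Order-2 pole: residue = g'(a); g'(-1/10) = 7578515/2575911, so the residue is 7578515/2575911.
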